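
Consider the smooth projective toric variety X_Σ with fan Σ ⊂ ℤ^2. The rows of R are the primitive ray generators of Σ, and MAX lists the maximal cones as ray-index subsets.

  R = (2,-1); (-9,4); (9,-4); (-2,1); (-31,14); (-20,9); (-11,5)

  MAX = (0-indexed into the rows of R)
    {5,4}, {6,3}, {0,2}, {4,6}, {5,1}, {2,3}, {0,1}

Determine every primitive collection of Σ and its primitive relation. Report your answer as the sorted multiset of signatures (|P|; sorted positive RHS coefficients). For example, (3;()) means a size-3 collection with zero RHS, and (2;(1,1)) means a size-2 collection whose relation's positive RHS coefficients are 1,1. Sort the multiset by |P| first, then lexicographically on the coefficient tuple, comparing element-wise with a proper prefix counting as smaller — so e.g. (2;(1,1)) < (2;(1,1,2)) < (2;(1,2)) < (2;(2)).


Minimal non-faces — 14 found among 7 rays, 7 max cones:

  P = {0,3}:  v_{0} + v_{3} = 0  ⇒ sig = (2;())
  P = {1,2}:  v_{1} + v_{2} = 0  ⇒ sig = (2;())
  P = {0,6}:  v_{0} + v_{6} = v_{1}  ⇒ sig = (2;(1))
  P = {1,3}:  v_{1} + v_{3} = v_{6}  ⇒ sig = (2;(1))
  P = {1,6}:  v_{1} + v_{6} = v_{5}  ⇒ sig = (2;(1))
  P = {2,5}:  v_{2} + v_{5} = v_{6}  ⇒ sig = (2;(1))
  P = {2,6}:  v_{2} + v_{6} = v_{3}  ⇒ sig = (2;(1))
  P = {5,6}:  v_{5} + v_{6} = v_{4}  ⇒ sig = (2;(1))
  P = {0,4}:  v_{0} + v_{4} = v_{1} + v_{5}  ⇒ sig = (2;(1,1))
  P = {0,5}:  v_{0} + v_{5} = 2·v_{1}  ⇒ sig = (2;(2))
  P = {1,4}:  v_{1} + v_{4} = 2·v_{5}  ⇒ sig = (2;(2))
  P = {2,4}:  v_{2} + v_{4} = 2·v_{6}  ⇒ sig = (2;(2))
  P = {3,5}:  v_{3} + v_{5} = 2·v_{6}  ⇒ sig = (2;(2))
  P = {3,4}:  v_{3} + v_{4} = 3·v_{6}  ⇒ sig = (2;(3))

Sorted signature multiset PRS(X):
    |P|=2: 14 collections, coeffs (), (), (1), (1), (1), (1), (1), (1), (1,1), (2), (2), (2), (2), (3)


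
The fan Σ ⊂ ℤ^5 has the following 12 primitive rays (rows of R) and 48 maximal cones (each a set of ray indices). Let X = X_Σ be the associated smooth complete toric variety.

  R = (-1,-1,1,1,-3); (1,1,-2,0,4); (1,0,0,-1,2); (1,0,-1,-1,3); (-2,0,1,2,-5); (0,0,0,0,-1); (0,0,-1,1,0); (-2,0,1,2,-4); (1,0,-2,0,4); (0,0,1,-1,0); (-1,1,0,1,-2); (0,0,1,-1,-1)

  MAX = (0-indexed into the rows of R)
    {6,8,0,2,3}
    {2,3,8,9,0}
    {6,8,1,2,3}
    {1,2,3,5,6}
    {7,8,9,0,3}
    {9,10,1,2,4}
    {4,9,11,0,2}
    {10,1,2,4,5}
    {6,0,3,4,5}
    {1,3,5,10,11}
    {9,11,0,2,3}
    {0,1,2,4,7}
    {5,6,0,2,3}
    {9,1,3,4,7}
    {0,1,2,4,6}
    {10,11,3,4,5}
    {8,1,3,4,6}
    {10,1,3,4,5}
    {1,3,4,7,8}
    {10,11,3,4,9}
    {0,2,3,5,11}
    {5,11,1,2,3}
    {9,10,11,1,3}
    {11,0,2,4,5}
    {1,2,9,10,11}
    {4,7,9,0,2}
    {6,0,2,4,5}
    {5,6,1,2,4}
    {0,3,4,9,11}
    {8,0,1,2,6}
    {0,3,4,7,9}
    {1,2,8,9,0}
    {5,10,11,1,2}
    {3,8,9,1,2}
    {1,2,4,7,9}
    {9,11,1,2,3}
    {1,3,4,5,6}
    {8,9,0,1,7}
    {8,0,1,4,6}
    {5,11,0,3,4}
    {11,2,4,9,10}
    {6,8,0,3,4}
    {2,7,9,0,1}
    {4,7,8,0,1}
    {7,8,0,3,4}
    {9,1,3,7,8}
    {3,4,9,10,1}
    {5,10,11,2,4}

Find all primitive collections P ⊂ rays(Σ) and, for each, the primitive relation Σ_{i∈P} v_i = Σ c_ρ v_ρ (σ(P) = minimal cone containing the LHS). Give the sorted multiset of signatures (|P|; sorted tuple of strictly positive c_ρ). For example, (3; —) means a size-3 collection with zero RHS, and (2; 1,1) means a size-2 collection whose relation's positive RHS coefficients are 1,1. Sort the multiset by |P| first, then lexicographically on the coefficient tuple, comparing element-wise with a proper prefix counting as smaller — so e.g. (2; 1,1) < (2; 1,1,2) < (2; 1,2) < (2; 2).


23 minimal non-faces of Δ(Σ) (on 12 rays):

  {6,9}:  v_{6} + v_{9} = 0  so sig = (2; —)
  {0,10}:  v_{0} + v_{10} = v_{4}  so sig = (2; 1)
  {5,7}:  v_{5} + v_{7} = v_{4}  so sig = (2; 1)
  {5,9}:  v_{5} + v_{9} = v_{11}  so sig = (2; 1)
  {6,11}:  v_{6} + v_{11} = v_{5}  so sig = (2; 1)
  {8,11}:  v_{8} + v_{11} = v_{3}  so sig = (2; 1)
  {5,8}:  v_{5} + v_{8} = v_{3} + v_{6}  so sig = (2; 1,1)
  {7,11}:  v_{7} + v_{11} = v_{4} + v_{9}  so sig = (2; 1,1)
  {6,7}:  v_{6} + v_{7} = v_{0} + v_{1} + v_{4}  so sig = (2; 1,1,1)
  {6,10}:  v_{6} + v_{10} = v_{1} + v_{4} + v_{5}  so sig = (2; 1,1,1)
  {8,10}:  v_{8} + v_{10} = v_{1} + v_{3} + v_{4}  so sig = (2; 1,1,1)
  {7,10}:  v_{7} + v_{10} = v_{1} + 2·v_{4} + v_{9}  so sig = (2; 1,1,2)
  {0,1,11}:  v_{0} + v_{1} + v_{11} = 0  so sig = (3; —)
  {2,3,4}:  v_{2} + v_{3} + v_{4} = 0  so sig = (3; —)
  {0,1,3}:  v_{0} + v_{1} + v_{3} = v_{8}  so sig = (3; 1)
  {0,1,5}:  v_{0} + v_{1} + v_{5} = v_{6}  so sig = (3; 1)
  {1,4,11}:  v_{1} + v_{4} + v_{11} = v_{10}  so sig = (3; 1)
  {2,3,10}:  v_{2} + v_{3} + v_{10} = v_{1} + v_{11}  so sig = (3; 1,1)
  {2,4,8}:  v_{2} + v_{4} + v_{8} = v_{0} + v_{1}  so sig = (3; 1,1)
  {4,8,9}:  v_{4} + v_{8} + v_{9} = v_{3} + v_{7}  so sig = (3; 1,1)
  {2,3,7}:  v_{2} + v_{3} + v_{7} = v_{0} + v_{1} + v_{9}  so sig = (3; 1,1,1)
  {2,7,8}:  v_{2} + v_{7} + v_{8} = 2·v_{0} + 2·v_{1} + v_{9}  so sig = (3; 1,2,2)
  {0,1,4,9}:  v_{0} + v_{1} + v_{4} + v_{9} = v_{7}  so sig = (4; 1)

Signatures (|P|; sorted positive RHS coefficients), sorted:
    (2; —)
    (2; 1)
    (2; 1)
    (2; 1)
    (2; 1)
    (2; 1)
    (2; 1,1)
    (2; 1,1)
    (2; 1,1,1)
    (2; 1,1,1)
    (2; 1,1,1)
    (2; 1,1,2)
    (3; —)
    (3; —)
    (3; 1)
    (3; 1)
    (3; 1)
    (3; 1,1)
    (3; 1,1)
    (3; 1,1)
    (3; 1,1,1)
    (3; 1,2,2)
    (4; 1)


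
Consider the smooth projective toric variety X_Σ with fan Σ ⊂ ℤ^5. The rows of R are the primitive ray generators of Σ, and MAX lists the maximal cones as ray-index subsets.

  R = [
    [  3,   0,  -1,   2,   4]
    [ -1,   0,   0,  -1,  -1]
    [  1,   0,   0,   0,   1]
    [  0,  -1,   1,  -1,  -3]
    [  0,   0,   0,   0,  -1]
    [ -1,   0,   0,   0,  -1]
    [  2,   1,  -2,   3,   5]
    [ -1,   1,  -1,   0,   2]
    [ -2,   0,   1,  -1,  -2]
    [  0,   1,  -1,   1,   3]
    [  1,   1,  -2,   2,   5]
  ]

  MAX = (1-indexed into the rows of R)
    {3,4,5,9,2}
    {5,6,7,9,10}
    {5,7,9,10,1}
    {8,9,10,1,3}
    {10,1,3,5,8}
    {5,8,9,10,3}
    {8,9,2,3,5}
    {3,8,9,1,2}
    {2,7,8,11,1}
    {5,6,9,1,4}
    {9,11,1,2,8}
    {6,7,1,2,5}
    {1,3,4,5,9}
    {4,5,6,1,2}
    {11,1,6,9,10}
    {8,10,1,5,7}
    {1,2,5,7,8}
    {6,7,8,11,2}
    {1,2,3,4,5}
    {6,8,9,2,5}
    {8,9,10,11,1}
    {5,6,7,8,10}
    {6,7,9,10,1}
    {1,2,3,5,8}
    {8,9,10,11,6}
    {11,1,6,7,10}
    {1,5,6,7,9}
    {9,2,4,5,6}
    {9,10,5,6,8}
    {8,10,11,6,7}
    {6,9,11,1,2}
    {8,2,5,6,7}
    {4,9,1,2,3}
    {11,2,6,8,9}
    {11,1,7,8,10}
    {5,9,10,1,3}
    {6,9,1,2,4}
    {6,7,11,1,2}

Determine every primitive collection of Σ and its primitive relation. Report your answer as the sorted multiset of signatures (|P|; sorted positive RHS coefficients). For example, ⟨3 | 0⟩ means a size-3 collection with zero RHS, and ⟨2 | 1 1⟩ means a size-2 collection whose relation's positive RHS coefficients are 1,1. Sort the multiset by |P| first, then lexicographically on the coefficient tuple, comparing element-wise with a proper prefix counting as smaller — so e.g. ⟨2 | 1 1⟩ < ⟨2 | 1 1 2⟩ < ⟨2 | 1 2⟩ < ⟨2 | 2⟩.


Δ(Σ) — 11 vertices, 16 min non-faces:

  P = {3,6}:  v_{3} + v_{6} = 0  so sig = ⟨2 | 0⟩
  P = {4,10}:  v_{4} + v_{10} = 0  so sig = ⟨2 | 0⟩
  P = {2,10}:  v_{2} + v_{10} = v_{8}  so sig = ⟨2 | 1⟩
  P = {4,8}:  v_{4} + v_{8} = v_{2}  so sig = ⟨2 | 1⟩
  P = {3,11}:  v_{3} + v_{11} = v_{1} + v_{8}  so sig = ⟨2 | 1 1⟩
  P = {5,11}:  v_{5} + v_{11} = v_{2} + v_{7}  so sig = ⟨2 | 1 1⟩
  P = {3,7}:  v_{3} + v_{7} = v_{1} + v_{5} + v_{10}  so sig = ⟨2 | 1 1 1⟩
  P = {4,7}:  v_{4} + v_{7} = v_{1} + v_{5} + v_{6}  so sig = ⟨2 | 1 1 1⟩
  P = {4,11}:  v_{4} + v_{11} = v_{1} + v_{2} + v_{6}  so sig = ⟨2 | 1 1 1⟩
  P = {1,6,8}:  v_{1} + v_{6} + v_{8} = v_{11}  so sig = ⟨3 | 1⟩
  P = {2,7,9}:  v_{2} + v_{7} + v_{9} = v_{6} + v_{10}  so sig = ⟨3 | 1 1⟩
  P = {7,8,9}:  v_{7} + v_{8} + v_{9} = v_{6} + 2·v_{10}  so sig = ⟨3 | 1 2⟩
  P = {7,9,11}:  v_{7} + v_{9} + v_{11} = v_{1} + 2·v_{6} + 2·v_{10}  so sig = ⟨3 | 1 2 2⟩
  P = {1,2,5,9}:  v_{1} + v_{2} + v_{5} + v_{9} = 0  so sig = ⟨4 | 0⟩
  P = {1,5,6,10}:  v_{1} + v_{5} + v_{6} + v_{10} = v_{7}  so sig = ⟨4 | 1⟩
  P = {1,5,8,9}:  v_{1} + v_{5} + v_{8} + v_{9} = v_{10}  so sig = ⟨4 | 1⟩

Signatures (|P|; sorted positive RHS coefficients), sorted:
    ⟨2 | 0⟩
    ⟨2 | 0⟩
    ⟨2 | 1⟩
    ⟨2 | 1⟩
    ⟨2 | 1 1⟩
    ⟨2 | 1 1⟩
    ⟨2 | 1 1 1⟩
    ⟨2 | 1 1 1⟩
    ⟨2 | 1 1 1⟩
    ⟨3 | 1⟩
    ⟨3 | 1 1⟩
    ⟨3 | 1 2⟩
    ⟨3 | 1 2 2⟩
    ⟨4 | 0⟩
    ⟨4 | 1⟩
    ⟨4 | 1⟩


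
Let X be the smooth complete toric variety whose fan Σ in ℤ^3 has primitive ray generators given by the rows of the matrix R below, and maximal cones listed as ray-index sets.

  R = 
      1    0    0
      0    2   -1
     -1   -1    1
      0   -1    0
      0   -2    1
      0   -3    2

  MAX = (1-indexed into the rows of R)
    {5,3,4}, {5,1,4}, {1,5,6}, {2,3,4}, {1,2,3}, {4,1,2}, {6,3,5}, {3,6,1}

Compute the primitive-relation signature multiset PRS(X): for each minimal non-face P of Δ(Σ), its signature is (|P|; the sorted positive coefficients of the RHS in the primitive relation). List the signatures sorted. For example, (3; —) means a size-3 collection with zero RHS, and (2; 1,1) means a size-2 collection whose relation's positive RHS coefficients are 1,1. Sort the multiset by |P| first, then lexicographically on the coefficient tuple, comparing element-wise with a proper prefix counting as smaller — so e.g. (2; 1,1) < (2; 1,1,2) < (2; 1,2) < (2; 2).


Minimal non-faces — 5 found among 6 rays, 8 max cones:

  P = {2,5}:  v_{2} + v_{5} = 0  so sig = (2; —)
  P = {2,6}:  v_{2} + v_{6} = v_{1} + v_{3}  so sig = (2; 1,1)
  P = {4,6}:  v_{4} + v_{6} = 2·v_{5}  so sig = (2; 2)
  P = {1,3,4}:  v_{1} + v_{3} + v_{4} = v_{5}  so sig = (3; 1)
  P = {1,3,5}:  v_{1} + v_{3} + v_{5} = v_{6}  so sig = (3; 1)

Signatures (|P|; sorted positive RHS coefficients), sorted:
    |P|=2: 3 collections, coeffs (), (1,1), (2)
    |P|=3: 2 collections, coeffs (1), (1)


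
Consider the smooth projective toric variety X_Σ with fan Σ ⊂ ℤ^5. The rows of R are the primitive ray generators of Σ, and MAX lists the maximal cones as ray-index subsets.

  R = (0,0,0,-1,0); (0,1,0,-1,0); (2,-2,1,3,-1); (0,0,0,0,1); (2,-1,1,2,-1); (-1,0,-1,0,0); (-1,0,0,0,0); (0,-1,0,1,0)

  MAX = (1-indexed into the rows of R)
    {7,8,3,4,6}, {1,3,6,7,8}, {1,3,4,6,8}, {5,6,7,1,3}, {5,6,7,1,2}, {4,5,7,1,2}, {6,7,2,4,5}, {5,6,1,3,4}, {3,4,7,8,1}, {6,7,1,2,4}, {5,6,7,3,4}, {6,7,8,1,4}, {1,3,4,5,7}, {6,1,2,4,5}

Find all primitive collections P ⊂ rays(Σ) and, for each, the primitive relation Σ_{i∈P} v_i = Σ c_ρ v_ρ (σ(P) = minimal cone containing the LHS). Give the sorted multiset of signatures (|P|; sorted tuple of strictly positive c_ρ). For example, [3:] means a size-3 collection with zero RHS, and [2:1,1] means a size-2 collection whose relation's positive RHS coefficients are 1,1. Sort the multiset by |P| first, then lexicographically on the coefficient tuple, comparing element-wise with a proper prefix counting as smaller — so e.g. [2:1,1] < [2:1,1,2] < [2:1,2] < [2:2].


Δ(Σ) — 8 vertices, 5 min non-faces:

  • {2,8}:  v_{2} + v_{8} = 0  ⟹  sig = [2:]
  • {2,3}:  v_{2} + v_{3} = v_{5}  ⟹  sig = [2:1]
  • {5,8}:  v_{5} + v_{8} = v_{3}  ⟹  sig = [2:1]
  • {1,4,5,6,7}:  v_{1} + v_{4} + v_{5} + v_{6} + v_{7} = v_{8}  ⟹  sig = [5:1]
  • {1,3,4,6,7}:  v_{1} + v_{3} + v_{4} + v_{6} + v_{7} = 2·v_{8}  ⟹  sig = [5:2]

Sorted signature multiset PRS(X):
[[2:], [2:1], [2:1], [5:1], [5:2]]


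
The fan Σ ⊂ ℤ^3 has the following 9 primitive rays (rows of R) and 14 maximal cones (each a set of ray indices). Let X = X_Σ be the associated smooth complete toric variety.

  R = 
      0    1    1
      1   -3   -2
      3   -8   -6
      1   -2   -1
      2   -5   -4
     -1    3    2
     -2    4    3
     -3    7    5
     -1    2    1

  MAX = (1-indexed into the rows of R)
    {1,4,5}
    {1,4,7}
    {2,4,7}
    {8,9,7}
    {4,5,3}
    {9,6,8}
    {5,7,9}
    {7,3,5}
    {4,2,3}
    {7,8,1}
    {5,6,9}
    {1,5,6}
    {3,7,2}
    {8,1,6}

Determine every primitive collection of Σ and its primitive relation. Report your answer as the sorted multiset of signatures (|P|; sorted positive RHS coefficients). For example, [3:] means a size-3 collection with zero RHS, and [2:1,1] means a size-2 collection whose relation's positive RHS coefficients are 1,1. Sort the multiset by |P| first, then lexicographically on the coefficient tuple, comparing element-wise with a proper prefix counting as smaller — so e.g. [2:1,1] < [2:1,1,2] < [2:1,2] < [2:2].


|primitive collections| = 18. Relations:

  P={2,6}:  v_{2} + v_{6} = 0  ⇒ sig = [2:]
  P={4,9}:  v_{4} + v_{9} = 0  ⇒ sig = [2:]
  P={1,2}:  v_{1} + v_{2} = v_{4}  ⇒ sig = [2:1]
  P={1,9}:  v_{1} + v_{9} = v_{6}  ⇒ sig = [2:1]
  P={2,5}:  v_{2} + v_{5} = v_{3}  ⇒ sig = [2:1]
  P={2,8}:  v_{2} + v_{8} = v_{7}  ⇒ sig = [2:1]
  P={3,6}:  v_{3} + v_{6} = v_{5}  ⇒ sig = [2:1]
  P={4,6}:  v_{4} + v_{6} = v_{1}  ⇒ sig = [2:1]
  P={5,8}:  v_{5} + v_{8} = v_{9}  ⇒ sig = [2:1]
  P={6,7}:  v_{6} + v_{7} = v_{8}  ⇒ sig = [2:1]
  P={1,3}:  v_{1} + v_{3} = v_{4} + v_{5}  ⇒ sig = [2:1,1]
  P={2,9}:  v_{2} + v_{9} = v_{5} + v_{7}  ⇒ sig = [2:1,1]
  P={3,8}:  v_{3} + v_{8} = v_{5} + v_{7}  ⇒ sig = [2:1,1]
  P={4,8}:  v_{4} + v_{8} = v_{1} + v_{7}  ⇒ sig = [2:1,1]
  P={3,9}:  v_{3} + v_{9} = 2·v_{5} + v_{7}  ⇒ sig = [2:1,2]
  P={1,5,7}:  v_{1} + v_{5} + v_{7} = 0  ⇒ sig = [3:]
  P={4,5,7}:  v_{4} + v_{5} + v_{7} = v_{2}  ⇒ sig = [3:1]
  P={3,4,7}:  v_{3} + v_{4} + v_{7} = 2·v_{2}  ⇒ sig = [3:2]

so the primitive-relation signature multiset is
{ [2:] ×2,  [2:1] ×8,  [2:1,1] ×4,  [2:1,2],  [3:],  [3:1],  [3:2] }


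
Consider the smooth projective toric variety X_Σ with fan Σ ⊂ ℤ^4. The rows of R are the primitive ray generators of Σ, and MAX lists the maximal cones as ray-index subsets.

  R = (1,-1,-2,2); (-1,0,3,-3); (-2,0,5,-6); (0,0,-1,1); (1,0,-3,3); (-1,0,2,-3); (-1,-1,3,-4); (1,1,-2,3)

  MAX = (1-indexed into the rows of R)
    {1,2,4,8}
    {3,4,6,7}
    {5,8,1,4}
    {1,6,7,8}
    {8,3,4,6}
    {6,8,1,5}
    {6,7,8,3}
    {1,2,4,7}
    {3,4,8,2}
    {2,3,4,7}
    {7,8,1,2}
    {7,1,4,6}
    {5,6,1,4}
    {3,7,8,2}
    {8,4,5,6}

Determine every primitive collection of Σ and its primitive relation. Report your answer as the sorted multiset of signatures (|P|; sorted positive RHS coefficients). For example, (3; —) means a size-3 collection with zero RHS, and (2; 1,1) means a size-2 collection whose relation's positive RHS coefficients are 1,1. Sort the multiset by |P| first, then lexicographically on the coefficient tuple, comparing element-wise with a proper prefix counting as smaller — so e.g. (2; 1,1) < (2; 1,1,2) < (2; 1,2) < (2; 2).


Minimal non-faces — 7 found among 8 rays, 15 max cones:

  P = {2,5}:  v_{2} + v_{5} = 0  ⟹  sig = (2; —)
  P = {1,3}:  v_{1} + v_{3} = v_{7}  ⟹  sig = (2; 1)
  P = {2,6}:  v_{2} + v_{6} = v_{3}  ⟹  sig = (2; 1)
  P = {3,5}:  v_{3} + v_{5} = v_{6}  ⟹  sig = (2; 1)
  P = {5,7}:  v_{5} + v_{7} = v_{1} + v_{6}  ⟹  sig = (2; 1,1)
  P = {4,7,8}:  v_{4} + v_{7} + v_{8} = 0  ⟹  sig = (3; —)
  P = {1,4,6,8}:  v_{1} + v_{4} + v_{6} + v_{8} = v_{5}  ⟹  sig = (4; 1)

Sorted signature multiset PRS(X):
{ (2; —),  (2; 1) ×3,  (2; 1,1),  (3; —),  (4; 1) }


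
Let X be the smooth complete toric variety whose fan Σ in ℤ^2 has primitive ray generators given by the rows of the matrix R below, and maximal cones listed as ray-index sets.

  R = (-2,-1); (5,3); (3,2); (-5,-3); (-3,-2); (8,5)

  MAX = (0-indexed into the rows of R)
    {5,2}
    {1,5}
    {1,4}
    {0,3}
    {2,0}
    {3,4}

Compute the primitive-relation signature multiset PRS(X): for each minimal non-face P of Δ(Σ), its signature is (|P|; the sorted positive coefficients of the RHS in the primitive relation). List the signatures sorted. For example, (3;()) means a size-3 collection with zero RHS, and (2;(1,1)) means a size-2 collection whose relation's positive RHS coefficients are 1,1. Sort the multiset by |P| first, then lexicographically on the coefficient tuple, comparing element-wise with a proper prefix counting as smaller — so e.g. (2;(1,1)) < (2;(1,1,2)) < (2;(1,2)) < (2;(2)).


Σ has 9 primitive collections:

  {1,3}:  v_{1} + v_{3} = 0  ⇒ sig = (2;())
  {2,4}:  v_{2} + v_{4} = 0  ⇒ sig = (2;())
  {0,1}:  v_{0} + v_{1} = v_{2}  ⇒ sig = (2;(1))
  {0,4}:  v_{0} + v_{4} = v_{3}  ⇒ sig = (2;(1))
  {1,2}:  v_{1} + v_{2} = v_{5}  ⇒ sig = (2;(1))
  {2,3}:  v_{2} + v_{3} = v_{0}  ⇒ sig = (2;(1))
  {3,5}:  v_{3} + v_{5} = v_{2}  ⇒ sig = (2;(1))
  {4,5}:  v_{4} + v_{5} = v_{1}  ⇒ sig = (2;(1))
  {0,5}:  v_{0} + v_{5} = 2·v_{2}  ⇒ sig = (2;(2))

Hence PRS(X_Σ) =
[(2;()), (2;()), (2;(1)), (2;(1)), (2;(1)), (2;(1)), (2;(1)), (2;(1)), (2;(2))]


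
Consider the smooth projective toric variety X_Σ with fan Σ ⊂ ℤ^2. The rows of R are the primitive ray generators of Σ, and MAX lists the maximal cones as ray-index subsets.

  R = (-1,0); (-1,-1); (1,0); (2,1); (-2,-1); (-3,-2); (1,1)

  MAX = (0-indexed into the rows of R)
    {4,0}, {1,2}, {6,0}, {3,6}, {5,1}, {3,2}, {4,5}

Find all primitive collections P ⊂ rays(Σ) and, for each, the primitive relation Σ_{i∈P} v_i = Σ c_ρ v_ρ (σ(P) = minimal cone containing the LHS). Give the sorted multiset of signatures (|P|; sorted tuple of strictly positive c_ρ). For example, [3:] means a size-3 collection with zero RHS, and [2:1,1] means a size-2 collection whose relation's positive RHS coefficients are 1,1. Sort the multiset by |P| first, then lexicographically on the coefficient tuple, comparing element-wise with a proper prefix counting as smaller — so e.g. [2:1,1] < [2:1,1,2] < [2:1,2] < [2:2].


Σ has 14 primitive collections:

  P={0,2}:  v_{0} + v_{2} = 0  →  sig = [2:]
  P={1,6}:  v_{1} + v_{6} = 0  →  sig = [2:]
  P={3,4}:  v_{3} + v_{4} = 0  →  sig = [2:]
  P={0,1}:  v_{0} + v_{1} = v_{4}  →  sig = [2:1]
  P={0,3}:  v_{0} + v_{3} = v_{6}  →  sig = [2:1]
  P={1,3}:  v_{1} + v_{3} = v_{2}  →  sig = [2:1]
  P={1,4}:  v_{1} + v_{4} = v_{5}  →  sig = [2:1]
  P={2,4}:  v_{2} + v_{4} = v_{1}  →  sig = [2:1]
  P={2,6}:  v_{2} + v_{6} = v_{3}  →  sig = [2:1]
  P={3,5}:  v_{3} + v_{5} = v_{1}  →  sig = [2:1]
  P={4,6}:  v_{4} + v_{6} = v_{0}  →  sig = [2:1]
  P={5,6}:  v_{5} + v_{6} = v_{4}  →  sig = [2:1]
  P={0,5}:  v_{0} + v_{5} = 2·v_{4}  →  sig = [2:2]
  P={2,5}:  v_{2} + v_{5} = 2·v_{1}  →  sig = [2:2]

Hence PRS(X_Σ) =
{ [2:] ×3,  [2:1] ×9,  [2:2] ×2 }


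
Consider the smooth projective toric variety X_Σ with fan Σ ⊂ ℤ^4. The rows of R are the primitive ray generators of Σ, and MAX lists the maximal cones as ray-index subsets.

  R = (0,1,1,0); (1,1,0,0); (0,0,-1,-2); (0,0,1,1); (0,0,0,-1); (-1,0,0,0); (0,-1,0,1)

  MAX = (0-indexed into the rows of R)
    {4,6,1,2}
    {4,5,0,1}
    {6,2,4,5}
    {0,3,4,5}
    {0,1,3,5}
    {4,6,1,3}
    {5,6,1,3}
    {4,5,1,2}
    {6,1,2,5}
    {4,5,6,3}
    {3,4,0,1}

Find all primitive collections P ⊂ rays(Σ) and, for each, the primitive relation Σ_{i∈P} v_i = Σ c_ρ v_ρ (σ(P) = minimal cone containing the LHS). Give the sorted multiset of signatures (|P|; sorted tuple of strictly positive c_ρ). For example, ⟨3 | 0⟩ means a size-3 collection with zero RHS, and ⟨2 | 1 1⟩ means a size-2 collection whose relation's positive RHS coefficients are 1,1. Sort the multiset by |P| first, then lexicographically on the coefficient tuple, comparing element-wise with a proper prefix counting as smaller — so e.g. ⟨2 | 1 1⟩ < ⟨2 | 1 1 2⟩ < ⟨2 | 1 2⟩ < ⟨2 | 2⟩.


Minimal non-faces — 5 found among 7 rays, 11 max cones:

  • {0,6}:  v_{0} + v_{6} = v_{3}  ⇒ sig = ⟨2 | 1⟩
  • {2,3}:  v_{2} + v_{3} = v_{4}  ⇒ sig = ⟨2 | 1⟩
  • {0,2}:  v_{0} + v_{2} = v_{1} + 2·v_{4} + v_{5}  ⇒ sig = ⟨2 | 1 1 2⟩
  • {1,4,5,6}:  v_{1} + v_{4} + v_{5} + v_{6} = 0  ⇒ sig = ⟨4 | 0⟩
  • {1,3,4,5}:  v_{1} + v_{3} + v_{4} + v_{5} = v_{0}  ⇒ sig = ⟨4 | 1⟩

Hence PRS(X_Σ) =
{ ⟨2 | 1⟩ ×2,  ⟨2 | 1 1 2⟩,  ⟨4 | 0⟩,  ⟨4 | 1⟩ }


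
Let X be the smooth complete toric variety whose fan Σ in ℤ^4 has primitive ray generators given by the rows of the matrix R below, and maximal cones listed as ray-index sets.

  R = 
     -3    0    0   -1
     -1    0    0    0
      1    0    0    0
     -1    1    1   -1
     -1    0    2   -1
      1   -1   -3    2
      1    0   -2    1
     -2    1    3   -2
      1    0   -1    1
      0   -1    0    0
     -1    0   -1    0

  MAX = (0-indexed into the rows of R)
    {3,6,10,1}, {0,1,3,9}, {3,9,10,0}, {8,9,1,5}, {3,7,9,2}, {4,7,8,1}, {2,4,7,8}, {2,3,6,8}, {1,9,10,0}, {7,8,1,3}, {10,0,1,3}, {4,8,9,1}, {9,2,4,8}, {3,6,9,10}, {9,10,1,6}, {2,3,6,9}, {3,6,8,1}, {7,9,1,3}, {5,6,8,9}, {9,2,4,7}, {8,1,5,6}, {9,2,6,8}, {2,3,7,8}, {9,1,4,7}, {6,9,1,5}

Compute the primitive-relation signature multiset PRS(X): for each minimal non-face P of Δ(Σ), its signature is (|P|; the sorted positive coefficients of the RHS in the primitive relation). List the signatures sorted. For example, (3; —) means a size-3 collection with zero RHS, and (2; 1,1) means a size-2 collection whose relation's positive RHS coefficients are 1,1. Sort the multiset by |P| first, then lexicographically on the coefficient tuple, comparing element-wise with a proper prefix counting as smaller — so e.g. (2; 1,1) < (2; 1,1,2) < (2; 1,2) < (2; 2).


|primitive collections| = 24. Relations:

  • {1,2}:  v_{1} + v_{2} = 0  ⟹  sig = (2; —)
  • {4,6}:  v_{4} + v_{6} = 0  ⟹  sig = (2; —)
  • {3,4}:  v_{3} + v_{4} = v_{7}  ⟹  sig = (2; 1)
  • {5,7}:  v_{5} + v_{7} = v_{1}  ⟹  sig = (2; 1)
  • {6,7}:  v_{6} + v_{7} = v_{3}  ⟹  sig = (2; 1)
  • {0,8}:  v_{0} + v_{8} = v_{1} + v_{10}  ⟹  sig = (2; 1,1)
  • {3,5}:  v_{3} + v_{5} = v_{1} + v_{6}  ⟹  sig = (2; 1,1)
  • {8,10}:  v_{8} + v_{10} = v_{1} + v_{6}  ⟹  sig = (2; 1,1)
  • {0,2}:  v_{0} + v_{2} = v_{3} + v_{9} + v_{10}  ⟹  sig = (2; 1,1,1)
  • {2,5}:  v_{2} + v_{5} = v_{6} + v_{8} + v_{9}  ⟹  sig = (2; 1,1,1)
  • {2,10}:  v_{2} + v_{10} = v_{3} + v_{6} + v_{9}  ⟹  sig = (2; 1,1,1)
  • {4,5}:  v_{4} + v_{5} = v_{1} + v_{8} + v_{9}  ⟹  sig = (2; 1,1,1)
  • {4,10}:  v_{4} + v_{10} = v_{1} + v_{3} + v_{9}  ⟹  sig = (2; 1,1,1)
  • {0,5}:  v_{0} + v_{5} = 2·v_{1} + v_{6} + v_{9} + v_{10}  ⟹  sig = (2; 1,1,1,2)
  • {7,10}:  v_{7} + v_{10} = v_{1} + 2·v_{3} + v_{9}  ⟹  sig = (2; 1,1,2)
  • {5,10}:  v_{5} + v_{10} = 2·v_{1} + 2·v_{6} + v_{9}  ⟹  sig = (2; 1,2,2)
  • {0,6}:  v_{0} + v_{6} = 2·v_{10}  ⟹  sig = (2; 2)
  • {0,4}:  v_{0} + v_{4} = 2·v_{1} + 2·v_{3} + 2·v_{9}  ⟹  sig = (2; 2,2,2)
  • {0,7}:  v_{0} + v_{7} = 2·v_{1} + 3·v_{3} + 2·v_{9}  ⟹  sig = (2; 2,2,3)
  • {3,8,9}:  v_{3} + v_{8} + v_{9} = 0  ⟹  sig = (3; —)
  • {7,8,9}:  v_{7} + v_{8} + v_{9} = v_{4}  ⟹  sig = (3; 1)
  • {1,3,6,9}:  v_{1} + v_{3} + v_{6} + v_{9} = v_{10}  ⟹  sig = (4; 1)
  • {1,3,9,10}:  v_{1} + v_{3} + v_{9} + v_{10} = v_{0}  ⟹  sig = (4; 1)
  • {1,6,8,9}:  v_{1} + v_{6} + v_{8} + v_{9} = v_{5}  ⟹  sig = (4; 1)

Sorted signature multiset PRS(X):
{ (2; —) ×2,  (2; 1) ×3,  (2; 1,1) ×3,  (2; 1,1,1) ×5,  (2; 1,1,1,2),  (2; 1,1,2),  (2; 1,2,2),  (2; 2),  (2; 2,2,2),  (2; 2,2,3),  (3; —),  (3; 1),  (4; 1) ×3 }


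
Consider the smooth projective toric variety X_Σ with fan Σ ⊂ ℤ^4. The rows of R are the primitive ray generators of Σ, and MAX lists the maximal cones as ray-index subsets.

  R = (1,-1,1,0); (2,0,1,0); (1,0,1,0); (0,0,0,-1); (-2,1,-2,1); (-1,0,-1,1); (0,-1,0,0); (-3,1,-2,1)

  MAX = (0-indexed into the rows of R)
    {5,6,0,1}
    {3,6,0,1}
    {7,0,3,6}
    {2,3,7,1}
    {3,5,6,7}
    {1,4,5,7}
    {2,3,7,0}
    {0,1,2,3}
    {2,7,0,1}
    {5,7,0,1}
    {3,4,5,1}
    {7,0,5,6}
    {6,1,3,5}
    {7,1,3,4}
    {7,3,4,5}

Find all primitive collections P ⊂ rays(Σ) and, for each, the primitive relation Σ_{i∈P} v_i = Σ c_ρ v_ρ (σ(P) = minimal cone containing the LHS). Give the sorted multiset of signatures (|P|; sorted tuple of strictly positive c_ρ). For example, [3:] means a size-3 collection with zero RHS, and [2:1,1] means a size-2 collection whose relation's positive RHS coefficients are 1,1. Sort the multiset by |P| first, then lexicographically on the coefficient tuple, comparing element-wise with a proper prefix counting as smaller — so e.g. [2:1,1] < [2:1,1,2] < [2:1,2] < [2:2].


The 9 primitive collections of Σ (r=8, n=4):

  • {0,4}:  v_{0} + v_{4} = v_{5}  ⟹  sig = [2:1]
  • {2,6}:  v_{2} + v_{6} = v_{0}  ⟹  sig = [2:1]
  • {2,4}:  v_{2} + v_{4} = v_{1} + v_{7}  ⟹  sig = [2:1,1]
  • {2,5}:  v_{2} + v_{5} = v_{0} + v_{1} + v_{7}  ⟹  sig = [2:1,1,1]
  • {4,6}:  v_{4} + v_{6} = v_{3} + 2·v_{5}  ⟹  sig = [2:1,2]
  • {0,3,5}:  v_{0} + v_{3} + v_{5} = v_{6}  ⟹  sig = [3:1]
  • {1,6,7}:  v_{1} + v_{6} + v_{7} = v_{5}  ⟹  sig = [3:1]
  • {0,1,3,7}:  v_{0} + v_{1} + v_{3} + v_{7} = 0  ⟹  sig = [4:]
  • {1,3,5,7}:  v_{1} + v_{3} + v_{5} + v_{7} = v_{4}  ⟹  sig = [4:1]

so the primitive-relation signature multiset is
{ [2:1] ×2,  [2:1,1],  [2:1,1,1],  [2:1,2],  [3:1] ×2,  [4:],  [4:1] }


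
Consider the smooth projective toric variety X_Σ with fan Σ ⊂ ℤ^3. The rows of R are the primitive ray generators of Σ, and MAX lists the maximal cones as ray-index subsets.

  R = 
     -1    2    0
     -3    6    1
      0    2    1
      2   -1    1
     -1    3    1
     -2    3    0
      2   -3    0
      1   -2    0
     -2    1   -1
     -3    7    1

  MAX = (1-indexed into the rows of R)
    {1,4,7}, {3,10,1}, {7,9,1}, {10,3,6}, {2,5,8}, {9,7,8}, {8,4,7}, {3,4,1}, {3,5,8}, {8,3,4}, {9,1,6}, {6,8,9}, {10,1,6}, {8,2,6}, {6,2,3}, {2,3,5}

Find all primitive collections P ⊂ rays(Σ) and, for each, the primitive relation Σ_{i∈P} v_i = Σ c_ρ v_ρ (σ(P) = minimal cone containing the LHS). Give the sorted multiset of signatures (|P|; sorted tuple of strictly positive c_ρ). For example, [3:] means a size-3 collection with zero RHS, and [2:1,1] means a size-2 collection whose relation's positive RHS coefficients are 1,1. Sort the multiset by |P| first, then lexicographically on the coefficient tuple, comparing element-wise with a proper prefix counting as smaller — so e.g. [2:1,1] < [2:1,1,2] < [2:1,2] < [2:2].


|primitive collections| = 24. Relations:

  • {1,8}:  v_{1} + v_{8} = 0  →  sig = [2:]
  • {4,9}:  v_{4} + v_{9} = 0  →  sig = [2:]
  • {6,7}:  v_{6} + v_{7} = 0  →  sig = [2:]
  • {2,7}:  v_{2} + v_{7} = v_{5}  →  sig = [2:1]
  • {3,7}:  v_{3} + v_{7} = v_{4}  →  sig = [2:1]
  • {3,9}:  v_{3} + v_{9} = v_{6}  →  sig = [2:1]
  • {4,6}:  v_{4} + v_{6} = v_{3}  →  sig = [2:1]
  • {5,6}:  v_{5} + v_{6} = v_{2}  →  sig = [2:1]
  • {1,5}:  v_{1} + v_{5} = v_{3} + v_{6}  →  sig = [2:1,1]
  • {2,4}:  v_{2} + v_{4} = v_{3} + v_{5}  →  sig = [2:1,1]
  • {5,7}:  v_{5} + v_{7} = v_{3} + v_{8}  →  sig = [2:1,1]
  • {7,10}:  v_{7} + v_{10} = v_{1} + v_{3}  →  sig = [2:1,1]
  • {8,10}:  v_{8} + v_{10} = v_{3} + v_{6}  →  sig = [2:1,1]
  • {1,2}:  v_{1} + v_{2} = v_{3} + 2·v_{6}  →  sig = [2:1,2]
  • {4,5}:  v_{4} + v_{5} = 2·v_{3} + v_{8}  →  sig = [2:1,2]
  • {4,10}:  v_{4} + v_{10} = v_{1} + 2·v_{3}  →  sig = [2:1,2]
  • {5,9}:  v_{5} + v_{9} = 2·v_{6} + v_{8}  →  sig = [2:1,2]
  • {9,10}:  v_{9} + v_{10} = v_{1} + 2·v_{6}  →  sig = [2:1,2]
  • {2,9}:  v_{2} + v_{9} = 3·v_{6} + v_{8}  →  sig = [2:1,3]
  • {5,10}:  v_{5} + v_{10} = 2·v_{3} + 2·v_{6}  →  sig = [2:2,2]
  • {2,10}:  v_{2} + v_{10} = 2·v_{3} + 3·v_{6}  →  sig = [2:2,3]
  • {1,3,6}:  v_{1} + v_{3} + v_{6} = v_{10}  →  sig = [3:1]
  • {3,6,8}:  v_{3} + v_{6} + v_{8} = v_{5}  →  sig = [3:1]
  • {2,3,8}:  v_{2} + v_{3} + v_{8} = 2·v_{5}  →  sig = [3:2]

so the primitive-relation signature multiset is
    [2:]
    [2:]
    [2:]
    [2:1]
    [2:1]
    [2:1]
    [2:1]
    [2:1]
    [2:1,1]
    [2:1,1]
    [2:1,1]
    [2:1,1]
    [2:1,1]
    [2:1,2]
    [2:1,2]
    [2:1,2]
    [2:1,2]
    [2:1,2]
    [2:1,3]
    [2:2,2]
    [2:2,3]
    [3:1]
    [3:1]
    [3:2]


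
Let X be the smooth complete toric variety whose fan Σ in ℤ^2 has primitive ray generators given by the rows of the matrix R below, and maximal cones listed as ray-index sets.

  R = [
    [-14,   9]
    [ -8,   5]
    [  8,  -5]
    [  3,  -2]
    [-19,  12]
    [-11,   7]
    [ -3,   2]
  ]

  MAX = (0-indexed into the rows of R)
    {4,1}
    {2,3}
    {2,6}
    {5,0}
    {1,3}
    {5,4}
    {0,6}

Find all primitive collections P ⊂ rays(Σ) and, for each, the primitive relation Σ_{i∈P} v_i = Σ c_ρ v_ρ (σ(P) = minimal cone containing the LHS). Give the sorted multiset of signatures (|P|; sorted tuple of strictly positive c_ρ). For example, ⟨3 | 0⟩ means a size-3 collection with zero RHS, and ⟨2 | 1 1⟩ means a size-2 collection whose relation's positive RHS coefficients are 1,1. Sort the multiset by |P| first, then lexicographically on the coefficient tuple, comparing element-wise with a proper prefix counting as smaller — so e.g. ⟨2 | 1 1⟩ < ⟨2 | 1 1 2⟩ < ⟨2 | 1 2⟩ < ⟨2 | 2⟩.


14 collections generate NE(X_Σ); each relation:

  • {1,2}:  v_{1} + v_{2} = 0  ⟹  sig = ⟨2 | 0⟩
  • {3,6}:  v_{3} + v_{6} = 0  ⟹  sig = ⟨2 | 0⟩
  • {0,3}:  v_{0} + v_{3} = v_{5}  ⟹  sig = ⟨2 | 1⟩
  • {1,5}:  v_{1} + v_{5} = v_{4}  ⟹  sig = ⟨2 | 1⟩
  • {1,6}:  v_{1} + v_{6} = v_{5}  ⟹  sig = ⟨2 | 1⟩
  • {2,4}:  v_{2} + v_{4} = v_{5}  ⟹  sig = ⟨2 | 1⟩
  • {2,5}:  v_{2} + v_{5} = v_{6}  ⟹  sig = ⟨2 | 1⟩
  • {3,5}:  v_{3} + v_{5} = v_{1}  ⟹  sig = ⟨2 | 1⟩
  • {5,6}:  v_{5} + v_{6} = v_{0}  ⟹  sig = ⟨2 | 1⟩
  • {0,1}:  v_{0} + v_{1} = 2·v_{5}  ⟹  sig = ⟨2 | 2⟩
  • {0,2}:  v_{0} + v_{2} = 2·v_{6}  ⟹  sig = ⟨2 | 2⟩
  • {3,4}:  v_{3} + v_{4} = 2·v_{1}  ⟹  sig = ⟨2 | 2⟩
  • {4,6}:  v_{4} + v_{6} = 2·v_{5}  ⟹  sig = ⟨2 | 2⟩
  • {0,4}:  v_{0} + v_{4} = 3·v_{5}  ⟹  sig = ⟨2 | 3⟩

Sorted signature multiset PRS(X):
    ⟨2 | 0⟩
    ⟨2 | 0⟩
    ⟨2 | 1⟩
    ⟨2 | 1⟩
    ⟨2 | 1⟩
    ⟨2 | 1⟩
    ⟨2 | 1⟩
    ⟨2 | 1⟩
    ⟨2 | 1⟩
    ⟨2 | 2⟩
    ⟨2 | 2⟩
    ⟨2 | 2⟩
    ⟨2 | 2⟩
    ⟨2 | 3⟩


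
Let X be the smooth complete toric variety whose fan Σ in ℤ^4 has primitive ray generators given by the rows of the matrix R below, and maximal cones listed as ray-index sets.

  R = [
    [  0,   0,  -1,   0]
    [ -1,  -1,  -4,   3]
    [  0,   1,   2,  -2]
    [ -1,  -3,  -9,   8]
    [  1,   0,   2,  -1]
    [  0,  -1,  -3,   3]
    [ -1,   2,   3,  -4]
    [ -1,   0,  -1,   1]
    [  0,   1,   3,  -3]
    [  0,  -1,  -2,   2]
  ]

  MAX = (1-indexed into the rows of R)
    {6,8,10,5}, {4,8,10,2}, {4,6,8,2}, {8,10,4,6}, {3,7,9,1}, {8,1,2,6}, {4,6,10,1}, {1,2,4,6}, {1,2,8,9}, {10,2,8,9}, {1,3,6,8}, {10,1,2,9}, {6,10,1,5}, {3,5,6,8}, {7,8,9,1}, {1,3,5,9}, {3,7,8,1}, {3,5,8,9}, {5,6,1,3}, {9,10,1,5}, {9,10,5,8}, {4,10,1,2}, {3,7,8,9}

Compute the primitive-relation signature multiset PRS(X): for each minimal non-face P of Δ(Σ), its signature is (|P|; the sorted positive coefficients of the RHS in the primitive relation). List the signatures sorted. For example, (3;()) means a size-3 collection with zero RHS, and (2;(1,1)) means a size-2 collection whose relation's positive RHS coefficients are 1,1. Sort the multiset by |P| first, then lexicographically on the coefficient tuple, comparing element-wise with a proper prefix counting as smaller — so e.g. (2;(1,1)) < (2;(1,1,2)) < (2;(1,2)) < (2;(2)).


17 minimal non-faces of Δ(Σ) (on 10 rays):

  P = {3,10}:  v_{3} + v_{10} = 0  →  sig = (2;())
  P = {6,9}:  v_{6} + v_{9} = 0  →  sig = (2;())
  P = {2,5}:  v_{2} + v_{5} = v_{10}  →  sig = (2;(1))
  P = {2,3}:  v_{2} + v_{3} = v_{1} + v_{8}  →  sig = (2;(1,1))
  P = {3,4}:  v_{3} + v_{4} = v_{2} + v_{6}  →  sig = (2;(1,1))
  P = {4,9}:  v_{4} + v_{9} = v_{2} + v_{10}  →  sig = (2;(1,1))
  P = {5,7}:  v_{5} + v_{7} = v_{3} + v_{9}  →  sig = (2;(1,1))
  P = {4,7}:  v_{4} + v_{7} = v_{1} + v_{2} + v_{8}  →  sig = (2;(1,1,1))
  P = {6,7}:  v_{6} + v_{7} = v_{1} + v_{3} + v_{8}  →  sig = (2;(1,1,1))
  P = {7,10}:  v_{7} + v_{10} = v_{1} + v_{8} + v_{9}  →  sig = (2;(1,1,1))
  P = {4,5}:  v_{4} + v_{5} = v_{6} + 2·v_{10}  →  sig = (2;(1,2))
  P = {2,7}:  v_{2} + v_{7} = 2·v_{1} + 2·v_{8} + v_{9}  →  sig = (2;(1,2,2))
  P = {1,5,8}:  v_{1} + v_{5} + v_{8} = 0  →  sig = (3;())
  P = {1,8,10}:  v_{1} + v_{8} + v_{10} = v_{2}  →  sig = (3;(1))
  P = {2,6,10}:  v_{2} + v_{6} + v_{10} = v_{4}  →  sig = (3;(1))
  P = {1,4,8}:  v_{1} + v_{4} + v_{8} = 2·v_{2} + v_{6}  →  sig = (3;(1,2))
  P = {1,3,8,9}:  v_{1} + v_{3} + v_{8} + v_{9} = v_{7}  →  sig = (4;(1))

Sorted signature multiset PRS(X):
    (2;())
    (2;())
    (2;(1))
    (2;(1,1))
    (2;(1,1))
    (2;(1,1))
    (2;(1,1))
    (2;(1,1,1))
    (2;(1,1,1))
    (2;(1,1,1))
    (2;(1,2))
    (2;(1,2,2))
    (3;())
    (3;(1))
    (3;(1))
    (3;(1,2))
    (4;(1))


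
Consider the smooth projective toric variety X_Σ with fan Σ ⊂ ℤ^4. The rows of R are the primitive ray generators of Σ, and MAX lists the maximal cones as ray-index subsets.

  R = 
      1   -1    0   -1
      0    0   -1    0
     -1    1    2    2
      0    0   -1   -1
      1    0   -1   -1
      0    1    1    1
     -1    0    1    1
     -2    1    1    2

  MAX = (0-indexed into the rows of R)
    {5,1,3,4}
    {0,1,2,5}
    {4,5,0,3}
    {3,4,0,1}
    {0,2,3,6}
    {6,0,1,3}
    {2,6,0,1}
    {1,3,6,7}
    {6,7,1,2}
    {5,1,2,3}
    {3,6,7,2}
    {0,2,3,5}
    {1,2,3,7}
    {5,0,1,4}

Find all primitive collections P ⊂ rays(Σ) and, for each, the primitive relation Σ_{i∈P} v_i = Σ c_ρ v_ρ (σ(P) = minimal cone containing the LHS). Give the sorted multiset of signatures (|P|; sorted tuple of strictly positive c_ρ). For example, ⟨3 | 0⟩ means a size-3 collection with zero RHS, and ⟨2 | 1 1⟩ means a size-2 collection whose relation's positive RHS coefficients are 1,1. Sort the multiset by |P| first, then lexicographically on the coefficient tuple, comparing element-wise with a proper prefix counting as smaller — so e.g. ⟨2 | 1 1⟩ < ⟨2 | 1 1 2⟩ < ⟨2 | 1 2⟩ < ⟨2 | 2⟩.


|primitive collections| = 9. Relations:

  • {4,6}:  v_{4} + v_{6} = 0 — sig = ⟨2 | 0⟩
  • {0,7}:  v_{0} + v_{7} = v_{6} — sig = ⟨2 | 1⟩
  • {2,4}:  v_{2} + v_{4} = v_{5} — sig = ⟨2 | 1⟩
  • {5,6}:  v_{5} + v_{6} = v_{2} — sig = ⟨2 | 1⟩
  • {4,7}:  v_{4} + v_{7} = v_{1} + v_{2} + v_{3} — sig = ⟨2 | 1 1 1⟩
  • {5,7}:  v_{5} + v_{7} = v_{1} + 2·v_{2} + v_{3} — sig = ⟨2 | 1 1 2⟩
  • {0,1,2,3}:  v_{0} + v_{1} + v_{2} + v_{3} = 0 — sig = ⟨4 | 0⟩
  • {0,1,3,5}:  v_{0} + v_{1} + v_{3} + v_{5} = v_{4} — sig = ⟨4 | 1⟩
  • {1,2,3,6}:  v_{1} + v_{2} + v_{3} + v_{6} = v_{7} — sig = ⟨4 | 1⟩

Signatures (|P|; sorted positive RHS coefficients), sorted:
    |P|=2: 6 collections, coeffs (), (1), (1), (1), (1,1,1), (1,1,2)
    |P|=4: 3 collections, coeffs (), (1), (1)


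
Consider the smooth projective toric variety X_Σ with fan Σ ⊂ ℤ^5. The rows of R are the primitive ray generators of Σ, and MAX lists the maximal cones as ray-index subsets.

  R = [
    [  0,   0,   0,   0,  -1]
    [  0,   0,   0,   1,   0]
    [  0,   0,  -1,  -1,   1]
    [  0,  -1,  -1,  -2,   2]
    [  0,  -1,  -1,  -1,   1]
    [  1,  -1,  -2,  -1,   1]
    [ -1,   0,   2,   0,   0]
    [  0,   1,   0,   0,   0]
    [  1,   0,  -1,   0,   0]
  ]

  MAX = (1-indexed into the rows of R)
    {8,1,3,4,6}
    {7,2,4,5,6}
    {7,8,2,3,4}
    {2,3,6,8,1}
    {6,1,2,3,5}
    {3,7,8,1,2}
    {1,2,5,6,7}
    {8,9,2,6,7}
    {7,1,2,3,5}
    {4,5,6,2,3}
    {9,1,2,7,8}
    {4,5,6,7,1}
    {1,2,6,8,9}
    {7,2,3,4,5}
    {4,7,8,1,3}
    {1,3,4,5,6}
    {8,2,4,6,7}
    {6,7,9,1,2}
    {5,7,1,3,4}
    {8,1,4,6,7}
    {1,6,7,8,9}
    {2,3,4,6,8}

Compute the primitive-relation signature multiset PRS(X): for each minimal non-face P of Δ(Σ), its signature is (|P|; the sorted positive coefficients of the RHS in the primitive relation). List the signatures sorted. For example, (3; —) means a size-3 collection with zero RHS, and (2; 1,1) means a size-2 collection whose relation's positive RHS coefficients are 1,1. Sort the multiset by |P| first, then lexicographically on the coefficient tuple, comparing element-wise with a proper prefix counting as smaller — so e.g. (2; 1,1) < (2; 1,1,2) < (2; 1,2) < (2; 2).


Primitive collections (7):

  • {5,8}:  v_{5} + v_{8} = v_{3} — sig = (2; 1)
  • {5,9}:  v_{5} + v_{9} = v_{6} — sig = (2; 1)
  • {3,9}:  v_{3} + v_{9} = v_{6} + v_{8} — sig = (2; 1,1)
  • {4,9}:  v_{4} + v_{9} = 2·v_{6} + v_{7} + v_{8} — sig = (2; 1,1,2)
  • {1,2,4}:  v_{1} + v_{2} + v_{4} = v_{5} — sig = (3; 1)
  • {3,6,7}:  v_{3} + v_{6} + v_{7} = v_{4} — sig = (3; 1)
  • {1,2,6,7,8}:  v_{1} + v_{2} + v_{6} + v_{7} + v_{8} = 0 — sig = (5; —)

Sorted signature multiset PRS(X):
[(2; 1), (2; 1), (2; 1,1), (2; 1,1,2), (3; 1), (3; 1), (5; —)]


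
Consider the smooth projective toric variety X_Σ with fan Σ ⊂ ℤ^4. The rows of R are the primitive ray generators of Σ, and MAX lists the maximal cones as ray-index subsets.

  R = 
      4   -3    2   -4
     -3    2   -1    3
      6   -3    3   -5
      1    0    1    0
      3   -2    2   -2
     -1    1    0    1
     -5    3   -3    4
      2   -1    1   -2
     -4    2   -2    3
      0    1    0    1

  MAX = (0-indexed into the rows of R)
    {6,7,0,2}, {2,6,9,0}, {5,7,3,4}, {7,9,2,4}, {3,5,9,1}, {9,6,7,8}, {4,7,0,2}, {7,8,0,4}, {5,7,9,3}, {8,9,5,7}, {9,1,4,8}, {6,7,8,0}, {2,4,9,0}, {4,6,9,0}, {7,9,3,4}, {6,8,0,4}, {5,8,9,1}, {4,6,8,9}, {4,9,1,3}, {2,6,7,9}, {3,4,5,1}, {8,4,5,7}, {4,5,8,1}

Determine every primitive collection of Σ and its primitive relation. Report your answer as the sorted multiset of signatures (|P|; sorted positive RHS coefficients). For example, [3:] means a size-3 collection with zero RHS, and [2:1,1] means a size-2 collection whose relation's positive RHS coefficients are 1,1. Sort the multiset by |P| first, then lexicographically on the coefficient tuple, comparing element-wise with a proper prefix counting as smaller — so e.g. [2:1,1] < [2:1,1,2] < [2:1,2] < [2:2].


Primitive collections (18):

  • {1,7}:  v_{1} + v_{7} = v_{5}  so sig = [2:1]
  • {2,8}:  v_{2} + v_{8} = v_{7}  so sig = [2:1]
  • {3,8}:  v_{3} + v_{8} = v_{1}  so sig = [2:1]
  • {0,3}:  v_{0} + v_{3} = v_{4} + v_{7}  so sig = [2:1,1]
  • {1,2}:  v_{1} + v_{2} = v_{3} + v_{7}  so sig = [2:1,1]
  • {3,6}:  v_{3} + v_{6} = v_{8} + v_{9}  so sig = [2:1,1]
  • {0,1}:  v_{0} + v_{1} = v_{4} + v_{7} + v_{8}  so sig = [2:1,1,1]
  • {0,5}:  v_{0} + v_{5} = v_{4} + 2·v_{7} + v_{8}  so sig = [2:1,1,2]
  • {2,3}:  v_{2} + v_{3} = v_{4} + 2·v_{7} + v_{9}  so sig = [2:1,1,2]
  • {5,6}:  v_{5} + v_{6} = v_{7} + 2·v_{8} + v_{9}  so sig = [2:1,1,2]
  • {1,6}:  v_{1} + v_{6} = 2·v_{8} + v_{9}  so sig = [2:1,2]
  • {2,5}:  v_{2} + v_{5} = v_{3} + 2·v_{7}  so sig = [2:1,2]
  • {0,8,9}:  v_{0} + v_{8} + v_{9} = 0  so sig = [3:]
  • {4,6,7}:  v_{4} + v_{6} + v_{7} = 0  so sig = [3:]
  • {0,7,9}:  v_{0} + v_{7} + v_{9} = v_{2}  so sig = [3:1]
  • {2,4,6}:  v_{2} + v_{4} + v_{6} = v_{0} + v_{9}  so sig = [3:1,1]
  • {4,5,9}:  v_{4} + v_{5} + v_{9} = 2·v_{3}  so sig = [3:2]
  • {4,7,8,9}:  v_{4} + v_{7} + v_{8} + v_{9} = v_{3}  so sig = [4:1]

Signatures (|P|; sorted positive RHS coefficients), sorted:
{ [2:1] ×3,  [2:1,1] ×3,  [2:1,1,1],  [2:1,1,2] ×3,  [2:1,2] ×2,  [3:] ×2,  [3:1],  [3:1,1],  [3:2],  [4:1] }


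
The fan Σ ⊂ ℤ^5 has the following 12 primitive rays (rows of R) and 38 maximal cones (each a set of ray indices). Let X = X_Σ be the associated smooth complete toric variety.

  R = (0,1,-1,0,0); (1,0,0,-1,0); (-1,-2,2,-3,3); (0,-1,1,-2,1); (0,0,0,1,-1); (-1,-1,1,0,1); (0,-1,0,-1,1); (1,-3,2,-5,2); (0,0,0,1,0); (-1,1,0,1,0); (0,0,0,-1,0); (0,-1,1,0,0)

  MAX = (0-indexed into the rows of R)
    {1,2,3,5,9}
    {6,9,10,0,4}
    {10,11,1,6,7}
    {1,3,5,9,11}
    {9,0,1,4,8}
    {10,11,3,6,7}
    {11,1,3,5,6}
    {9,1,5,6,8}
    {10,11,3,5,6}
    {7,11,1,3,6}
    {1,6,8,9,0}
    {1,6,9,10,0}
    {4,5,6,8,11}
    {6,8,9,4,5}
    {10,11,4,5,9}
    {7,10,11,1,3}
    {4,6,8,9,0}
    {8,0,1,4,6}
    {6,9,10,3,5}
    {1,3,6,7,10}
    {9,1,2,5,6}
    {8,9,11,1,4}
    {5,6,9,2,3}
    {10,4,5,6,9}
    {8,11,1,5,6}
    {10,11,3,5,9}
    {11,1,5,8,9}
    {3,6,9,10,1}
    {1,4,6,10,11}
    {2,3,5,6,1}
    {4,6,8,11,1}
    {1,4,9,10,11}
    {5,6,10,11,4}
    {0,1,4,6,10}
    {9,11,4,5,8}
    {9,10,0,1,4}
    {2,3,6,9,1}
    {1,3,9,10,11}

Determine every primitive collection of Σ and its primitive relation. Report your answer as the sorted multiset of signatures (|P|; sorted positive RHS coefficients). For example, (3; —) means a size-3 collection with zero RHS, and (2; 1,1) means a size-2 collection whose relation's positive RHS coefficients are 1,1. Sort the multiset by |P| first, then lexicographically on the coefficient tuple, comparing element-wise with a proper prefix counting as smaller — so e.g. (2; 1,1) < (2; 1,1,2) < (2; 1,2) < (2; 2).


Primitive collections (23):

  P = {0,11}:  v_{0} + v_{11} = 0  ⇒ sig = (2; —)
  P = {8,10}:  v_{8} + v_{10} = 0  ⇒ sig = (2; —)
  P = {0,5}:  v_{0} + v_{5} = v_{6} + v_{9}  ⇒ sig = (2; 1,1)
  P = {2,4}:  v_{2} + v_{4} = v_{3} + v_{5}  ⇒ sig = (2; 1,1)
  P = {3,4}:  v_{3} + v_{4} = v_{10} + v_{11}  ⇒ sig = (2; 1,1)
  P = {3,8}:  v_{3} + v_{8} = v_{1} + v_{5}  ⇒ sig = (2; 1,1)
  P = {0,3}:  v_{0} + v_{3} = v_{1} + v_{6} + v_{9} + v_{10}  ⇒ sig = (2; 1,1,1,1)
  P = {0,7}:  v_{0} + v_{7} = v_{1} + v_{3} + v_{6} + v_{10}  ⇒ sig = (2; 1,1,1,1)
  P = {7,8}:  v_{7} + v_{8} = v_{1} + v_{3} + v_{6} + v_{11}  ⇒ sig = (2; 1,1,1,1)
  P = {2,7}:  v_{2} + v_{7} = v_{1} + 3·v_{3} + v_{5} + v_{6}  ⇒ sig = (2; 1,1,1,3)
  P = {2,10}:  v_{2} + v_{10} = 2·v_{3} + v_{6} + v_{9}  ⇒ sig = (2; 1,1,2)
  P = {2,11}:  v_{2} + v_{11} = v_{1} + v_{3} + 2·v_{5}  ⇒ sig = (2; 1,1,2)
  P = {5,7}:  v_{5} + v_{7} = 2·v_{3} + v_{6} + v_{11}  ⇒ sig = (2; 1,1,2)
  P = {0,2}:  v_{0} + v_{2} = v_{1} + v_{3} + 2·v_{6} + 2·v_{9}  ⇒ sig = (2; 1,1,2,2)
  P = {2,8}:  v_{2} + v_{8} = 2·v_{1} + 2·v_{5} + v_{6} + v_{9}  ⇒ sig = (2; 1,1,2,2)
  P = {4,7}:  v_{4} + v_{7} = v_{1} + v_{6} + 2·v_{10} + 2·v_{11}  ⇒ sig = (2; 1,1,2,2)
  P = {7,9}:  v_{7} + v_{9} = 2·v_{3}  ⇒ sig = (2; 2)
  P = {1,4,5}:  v_{1} + v_{4} + v_{5} = v_{11}  ⇒ sig = (3; 1)
  P = {1,5,10}:  v_{1} + v_{5} + v_{10} = v_{3}  ⇒ sig = (3; 1)
  P = {6,9,11}:  v_{6} + v_{9} + v_{11} = v_{5}  ⇒ sig = (3; 1)
  P = {1,4,6,9}:  v_{1} + v_{4} + v_{6} + v_{9} = 0  ⇒ sig = (4; —)
  P = {1,3,5,6,9}:  v_{1} + v_{3} + v_{5} + v_{6} + v_{9} = v_{2}  ⇒ sig = (5; 1)
  P = {1,3,6,10,11}:  v_{1} + v_{3} + v_{6} + v_{10} + v_{11} = v_{7}  ⇒ sig = (5; 1)

so the primitive-relation signature multiset is
{ (2; —) ×2,  (2; 1,1) ×4,  (2; 1,1,1,1) ×3,  (2; 1,1,1,3),  (2; 1,1,2) ×3,  (2; 1,1,2,2) ×3,  (2; 2),  (3; 1) ×3,  (4; —),  (5; 1) ×2 }
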